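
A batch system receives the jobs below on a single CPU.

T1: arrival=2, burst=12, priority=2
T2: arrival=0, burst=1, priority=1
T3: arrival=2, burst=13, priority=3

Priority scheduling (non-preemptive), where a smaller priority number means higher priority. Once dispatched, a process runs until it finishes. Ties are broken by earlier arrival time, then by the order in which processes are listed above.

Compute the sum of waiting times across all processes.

Schedule: | T2 0-1 | idle 1-2 | T1 2-14 | T3 14-27 |
Completion: T1=14  T2=1  T3=27
Turnaround (C−A): T1=12  T2=1  T3=25
Waiting = turnaround − burst: T1=0, T2=0, T3=12
Total waiting = 0 + 0 + 12 = 12

12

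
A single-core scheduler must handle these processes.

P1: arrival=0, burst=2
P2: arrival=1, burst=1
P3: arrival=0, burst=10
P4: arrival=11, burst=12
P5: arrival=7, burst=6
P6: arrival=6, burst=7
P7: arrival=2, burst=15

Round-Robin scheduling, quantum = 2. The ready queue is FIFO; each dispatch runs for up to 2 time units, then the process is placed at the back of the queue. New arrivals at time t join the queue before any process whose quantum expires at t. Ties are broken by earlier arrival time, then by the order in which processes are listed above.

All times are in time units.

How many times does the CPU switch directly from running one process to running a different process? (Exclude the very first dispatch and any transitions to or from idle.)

Gantt: | P1 0-2 | P3 2-4 | P2 4-5 | P7 5-7 | P3 7-9 | P6 9-11 | P5 11-13 | P7 13-15 | P3 15-17 | P4 17-19 | P6 19-21 | P5 21-23 | P7 23-25 | P3 25-27 | P4 27-29 | P6 29-31 | P5 31-33 | P7 33-35 | P3 35-37 | P4 37-39 | P6 39-40 | P7 40-42 | P4 42-44 | P7 44-46 | P4 46-48 | P7 48-50 | P4 50-52 | P7 52-53 |
Completion: P1=2  P2=5  P3=37  P4=52  P5=33  P6=40  P7=53
Turnaround (C−A): P1=2  P2=4  P3=37  P4=41  P5=26  P6=34  P7=51

27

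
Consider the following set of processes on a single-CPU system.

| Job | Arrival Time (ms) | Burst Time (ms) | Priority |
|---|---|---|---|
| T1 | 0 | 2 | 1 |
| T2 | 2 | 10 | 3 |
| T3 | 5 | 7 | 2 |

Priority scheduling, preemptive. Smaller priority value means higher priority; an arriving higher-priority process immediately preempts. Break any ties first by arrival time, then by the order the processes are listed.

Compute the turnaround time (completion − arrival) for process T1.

Schedule: | T1 0-2 | T2 2-5 | T3 5-12 | T2 12-19 |
Completion: T1=2  T2=19  T3=12
Turnaround (C−A): T1=2  T2=17  T3=7
Turnaround(T1) = completion − arrival = 2 − 0 = 2

2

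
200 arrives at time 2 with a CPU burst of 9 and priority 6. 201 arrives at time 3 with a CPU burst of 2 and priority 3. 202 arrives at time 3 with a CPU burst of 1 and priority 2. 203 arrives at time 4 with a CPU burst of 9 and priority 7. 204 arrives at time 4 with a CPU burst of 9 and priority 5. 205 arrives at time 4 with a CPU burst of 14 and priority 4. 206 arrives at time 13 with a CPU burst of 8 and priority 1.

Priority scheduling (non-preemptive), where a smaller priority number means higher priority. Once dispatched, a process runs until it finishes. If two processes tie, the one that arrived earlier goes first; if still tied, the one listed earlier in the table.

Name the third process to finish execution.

Schedule: | idle 0-2 | 200 2-11 | 202 11-12 | 201 12-14 | 206 14-22 | 205 22-36 | 204 36-45 | 203 45-54 |
Completion: 200=11  201=14  202=12  203=54  204=45  205=36  206=22
Turnaround (C−A): 200=9  201=11  202=9  203=50  204=41  205=32  206=9
Finish order: 200 → 202 → 201 → 206 → 205 → 204 → 203

201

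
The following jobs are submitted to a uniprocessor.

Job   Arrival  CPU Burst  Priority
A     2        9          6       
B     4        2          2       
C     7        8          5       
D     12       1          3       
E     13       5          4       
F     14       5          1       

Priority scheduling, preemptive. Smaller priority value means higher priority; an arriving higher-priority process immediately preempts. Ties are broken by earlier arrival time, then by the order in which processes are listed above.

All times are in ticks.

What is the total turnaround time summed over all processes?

Timeline: | idle 0-2 | A 2-4 | B 4-6 | A 6-7 | C 7-12 | D 12-13 | E 13-14 | F 14-19 | E 19-23 | C 23-26 | A 26-32 |
Completion: A=32  B=6  C=26  D=13  E=23  F=19
Turnaround = completion − arrival: A=30, B=2, C=19, D=1, E=10, F=5
Total turnaround = 30 + 2 + 19 + 1 + 10 + 5 = 67

67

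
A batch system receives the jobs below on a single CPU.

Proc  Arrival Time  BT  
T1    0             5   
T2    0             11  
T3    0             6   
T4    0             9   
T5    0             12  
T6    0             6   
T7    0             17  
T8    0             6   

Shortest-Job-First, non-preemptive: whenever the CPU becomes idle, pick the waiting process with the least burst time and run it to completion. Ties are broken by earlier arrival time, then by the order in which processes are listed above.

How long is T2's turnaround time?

43

Gantt: | T1 0-5 | T3 5-11 | T6 11-17 | T8 17-23 | T4 23-32 | T2 32-43 | T5 43-55 | T7 55-72 |
Completion: T1=5  T2=43  T3=11  T4=32  T5=55  T6=17  T7=72  T8=23
Turnaround(T2) = completion − arrival = 43 − 0 = 43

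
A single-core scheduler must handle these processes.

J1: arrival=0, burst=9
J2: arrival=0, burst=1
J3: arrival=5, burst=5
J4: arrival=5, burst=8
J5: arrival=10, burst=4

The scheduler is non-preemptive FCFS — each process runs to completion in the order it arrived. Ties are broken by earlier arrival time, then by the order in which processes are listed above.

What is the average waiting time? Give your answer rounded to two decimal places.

7.40

Gantt: | J1 0-9 | J2 9-10 | J3 10-15 | J4 15-23 | J5 23-27 |
Completion: J1=9  J2=10  J3=15  J4=23  J5=27
Turnaround (C−A): J1=9  J2=10  J3=10  J4=18  J5=17
Waiting times: J1=0, J2=9, J3=5, J4=10, J5=13
Average waiting = (0+9+5+10+13) / 5 = 37/5 = 7.40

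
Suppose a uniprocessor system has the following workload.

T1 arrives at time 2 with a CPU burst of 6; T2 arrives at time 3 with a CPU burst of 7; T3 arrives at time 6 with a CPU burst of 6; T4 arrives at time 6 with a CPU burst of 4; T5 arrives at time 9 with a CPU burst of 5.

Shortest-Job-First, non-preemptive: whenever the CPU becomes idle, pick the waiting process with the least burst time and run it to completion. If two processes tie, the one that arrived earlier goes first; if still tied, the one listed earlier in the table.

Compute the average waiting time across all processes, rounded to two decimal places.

7.20

Timeline: | idle 0-2 | T1 2-8 | T4 8-12 | T5 12-17 | T3 17-23 | T2 23-30 |
Completion: T1=8  T2=30  T3=23  T4=12  T5=17
Waiting times: T1=0, T2=20, T3=11, T4=2, T5=3
Average waiting = (0+20+11+2+3) / 5 = 36/5 = 7.20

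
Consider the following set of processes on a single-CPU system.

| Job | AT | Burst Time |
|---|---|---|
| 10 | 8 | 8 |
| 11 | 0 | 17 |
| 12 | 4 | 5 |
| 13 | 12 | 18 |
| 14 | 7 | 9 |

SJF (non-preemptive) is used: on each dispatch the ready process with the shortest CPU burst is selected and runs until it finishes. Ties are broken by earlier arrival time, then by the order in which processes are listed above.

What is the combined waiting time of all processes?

77

Gantt: | 11 0-17 | 12 17-22 | 10 22-30 | 14 30-39 | 13 39-57 |
Completion: 10=30  11=17  12=22  13=57  14=39
Turnaround (C−A): 10=22  11=17  12=18  13=45  14=32
Waiting = turnaround − burst: 10=14, 11=0, 12=13, 13=27, 14=23
Total waiting = 14 + 0 + 13 + 27 + 23 = 77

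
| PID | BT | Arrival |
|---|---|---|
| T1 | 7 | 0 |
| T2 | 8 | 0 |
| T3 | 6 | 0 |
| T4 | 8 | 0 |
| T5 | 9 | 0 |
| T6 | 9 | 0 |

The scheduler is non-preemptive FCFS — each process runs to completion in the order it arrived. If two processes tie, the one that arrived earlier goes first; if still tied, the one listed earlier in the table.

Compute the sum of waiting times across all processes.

110

Timeline: | T1 0-7 | T2 7-15 | T3 15-21 | T4 21-29 | T5 29-38 | T6 38-47 |
Completion: T1=7  T2=15  T3=21  T4=29  T5=38  T6=47
Turnaround (C−A): T1=7  T2=15  T3=21  T4=29  T5=38  T6=47
Waiting = turnaround − burst: T1=0, T2=7, T3=15, T4=21, T5=29, T6=38
Total waiting = 0 + 7 + 15 + 21 + 29 + 38 = 110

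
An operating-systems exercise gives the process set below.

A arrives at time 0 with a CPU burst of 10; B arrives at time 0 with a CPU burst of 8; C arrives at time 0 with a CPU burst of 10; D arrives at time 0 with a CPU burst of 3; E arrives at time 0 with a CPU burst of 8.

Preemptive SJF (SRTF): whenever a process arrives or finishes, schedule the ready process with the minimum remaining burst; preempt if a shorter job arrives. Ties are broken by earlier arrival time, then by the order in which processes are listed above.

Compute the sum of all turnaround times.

101

Timeline: | D 0-3 | B 3-11 | E 11-19 | A 19-29 | C 29-39 |
Completion: A=29  B=11  C=39  D=3  E=19
Turnaround (C−A): A=29  B=11  C=39  D=3  E=19
Turnaround = completion − arrival: A=29, B=11, C=39, D=3, E=19
Total turnaround = 29 + 11 + 39 + 3 + 19 = 101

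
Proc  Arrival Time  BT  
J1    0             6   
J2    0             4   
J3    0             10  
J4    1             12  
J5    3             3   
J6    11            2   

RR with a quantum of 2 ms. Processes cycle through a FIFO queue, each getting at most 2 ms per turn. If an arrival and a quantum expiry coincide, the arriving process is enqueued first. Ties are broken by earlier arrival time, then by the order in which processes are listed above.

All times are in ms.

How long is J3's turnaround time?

33

Gantt: | J1 0-2 | J2 2-4 | J3 4-6 | J4 6-8 | J1 8-10 | J5 10-12 | J2 12-14 | J3 14-16 | J4 16-18 | J1 18-20 | J6 20-22 | J5 22-23 | J3 23-25 | J4 25-27 | J3 27-29 | J4 29-31 | J3 31-33 | J4 33-37 |
Completion: J1=20  J2=14  J3=33  J4=37  J5=23  J6=22
Turnaround (C−A): J1=20  J2=14  J3=33  J4=36  J5=20  J6=11
Turnaround(J3) = completion − arrival = 33 − 0 = 33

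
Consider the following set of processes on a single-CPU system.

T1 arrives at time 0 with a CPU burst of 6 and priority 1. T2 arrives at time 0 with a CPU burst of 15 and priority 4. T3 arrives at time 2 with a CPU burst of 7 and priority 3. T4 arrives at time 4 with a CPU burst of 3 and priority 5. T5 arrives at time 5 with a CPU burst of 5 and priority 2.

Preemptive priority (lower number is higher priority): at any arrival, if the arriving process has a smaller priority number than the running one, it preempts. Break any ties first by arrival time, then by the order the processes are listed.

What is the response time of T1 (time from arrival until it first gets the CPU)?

Gantt: | T1 0-6 | T5 6-11 | T3 11-18 | T2 18-33 | T4 33-36 |
Completion: T1=6  T2=33  T3=18  T4=36  T5=11
Turnaround (C−A): T1=6  T2=33  T3=16  T4=32  T5=6
Response(T1) = first start − arrival = 0 − 0 = 0

0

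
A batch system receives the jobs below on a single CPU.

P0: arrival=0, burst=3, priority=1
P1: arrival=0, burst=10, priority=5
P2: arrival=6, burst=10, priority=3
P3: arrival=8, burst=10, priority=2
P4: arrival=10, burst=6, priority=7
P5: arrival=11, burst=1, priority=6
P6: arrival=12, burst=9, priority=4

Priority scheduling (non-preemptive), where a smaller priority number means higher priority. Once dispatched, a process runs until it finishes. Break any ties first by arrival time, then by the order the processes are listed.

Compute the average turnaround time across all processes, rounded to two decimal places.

Timeline: | P0 0-3 | P1 3-13 | P3 13-23 | P2 23-33 | P6 33-42 | P5 42-43 | P4 43-49 |
Completion: P0=3  P1=13  P2=33  P3=23  P4=49  P5=43  P6=42
Turnaround (C−A): P0=3  P1=13  P2=27  P3=15  P4=39  P5=32  P6=30
Turnaround times: P0=3, P1=13, P2=27, P3=15, P4=39, P5=32, P6=30
Average turnaround = (3+13+27+15+39+32+30) / 7 = 159/7 = 22.71

22.71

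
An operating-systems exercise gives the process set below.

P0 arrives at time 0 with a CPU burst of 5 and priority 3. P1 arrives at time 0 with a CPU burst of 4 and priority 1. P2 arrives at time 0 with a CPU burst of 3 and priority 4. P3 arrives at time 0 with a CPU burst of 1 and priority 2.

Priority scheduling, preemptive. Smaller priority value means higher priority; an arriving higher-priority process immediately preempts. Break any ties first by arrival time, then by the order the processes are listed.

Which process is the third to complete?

Gantt: | P1 0-4 | P3 4-5 | P0 5-10 | P2 10-13 |
Completion: P0=10  P1=4  P2=13  P3=5
Turnaround (C−A): P0=10  P1=4  P2=13  P3=5
Finish order: P1 → P3 → P0 → P2

P0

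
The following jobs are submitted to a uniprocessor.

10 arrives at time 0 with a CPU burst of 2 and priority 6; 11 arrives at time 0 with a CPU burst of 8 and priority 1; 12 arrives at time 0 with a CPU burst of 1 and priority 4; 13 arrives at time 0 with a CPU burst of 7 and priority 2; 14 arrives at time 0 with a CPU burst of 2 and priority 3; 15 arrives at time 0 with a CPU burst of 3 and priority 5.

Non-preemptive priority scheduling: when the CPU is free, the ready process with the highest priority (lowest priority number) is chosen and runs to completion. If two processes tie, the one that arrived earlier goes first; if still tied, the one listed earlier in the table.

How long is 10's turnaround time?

23

Schedule: | 11 0-8 | 13 8-15 | 14 15-17 | 12 17-18 | 15 18-21 | 10 21-23 |
Completion: 10=23  11=8  12=18  13=15  14=17  15=21
Turnaround (C−A): 10=23  11=8  12=18  13=15  14=17  15=21
Turnaround(10) = completion − arrival = 23 − 0 = 23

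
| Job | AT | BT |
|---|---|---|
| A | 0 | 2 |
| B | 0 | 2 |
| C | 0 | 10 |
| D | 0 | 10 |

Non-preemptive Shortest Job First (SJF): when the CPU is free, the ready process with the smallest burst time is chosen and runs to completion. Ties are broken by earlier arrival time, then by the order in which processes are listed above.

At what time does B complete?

4

Gantt: | A 0-2 | B 2-4 | C 4-14 | D 14-24 |
Completion: A=2  B=4  C=14  D=24
Turnaround (C−A): A=2  B=4  C=14  D=24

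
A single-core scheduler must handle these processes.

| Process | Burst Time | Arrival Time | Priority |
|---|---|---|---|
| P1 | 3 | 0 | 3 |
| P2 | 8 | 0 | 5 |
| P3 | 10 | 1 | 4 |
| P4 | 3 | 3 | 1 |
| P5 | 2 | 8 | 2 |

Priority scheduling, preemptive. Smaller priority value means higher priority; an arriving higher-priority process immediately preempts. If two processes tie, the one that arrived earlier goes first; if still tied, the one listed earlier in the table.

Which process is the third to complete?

P5

Gantt: | P1 0-3 | P4 3-6 | P3 6-8 | P5 8-10 | P3 10-18 | P2 18-26 |
Completion: P1=3  P2=26  P3=18  P4=6  P5=10
Turnaround (C−A): P1=3  P2=26  P3=17  P4=3  P5=2
Finish order: P1 → P4 → P5 → P3 → P2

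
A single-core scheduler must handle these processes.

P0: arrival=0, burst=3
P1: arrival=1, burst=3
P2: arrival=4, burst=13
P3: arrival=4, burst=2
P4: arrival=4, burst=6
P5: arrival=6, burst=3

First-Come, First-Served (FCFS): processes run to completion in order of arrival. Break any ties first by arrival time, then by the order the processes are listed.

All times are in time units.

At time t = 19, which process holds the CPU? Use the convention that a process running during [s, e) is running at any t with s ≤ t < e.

Timeline: | P0 0-3 | P1 3-6 | P2 6-19 | P3 19-21 | P4 21-27 | P5 27-30 |
Completion: P0=3  P1=6  P2=19  P3=21  P4=27  P5=30
Turnaround (C−A): P0=3  P1=5  P2=15  P3=17  P4=23  P5=24

P3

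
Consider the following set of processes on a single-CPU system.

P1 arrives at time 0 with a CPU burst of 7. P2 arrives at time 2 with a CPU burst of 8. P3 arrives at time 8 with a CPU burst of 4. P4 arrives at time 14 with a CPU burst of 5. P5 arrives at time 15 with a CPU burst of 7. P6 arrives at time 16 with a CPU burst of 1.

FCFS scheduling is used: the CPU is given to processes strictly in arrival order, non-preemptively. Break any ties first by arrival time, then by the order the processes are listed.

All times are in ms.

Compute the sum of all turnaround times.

73

Timeline: | P1 0-7 | P2 7-15 | P3 15-19 | P4 19-24 | P5 24-31 | P6 31-32 |
Completion: P1=7  P2=15  P3=19  P4=24  P5=31  P6=32
Turnaround (C−A): P1=7  P2=13  P3=11  P4=10  P5=16  P6=16
Turnaround = completion − arrival: P1=7, P2=13, P3=11, P4=10, P5=16, P6=16
Total turnaround = 7 + 13 + 11 + 10 + 16 + 16 = 73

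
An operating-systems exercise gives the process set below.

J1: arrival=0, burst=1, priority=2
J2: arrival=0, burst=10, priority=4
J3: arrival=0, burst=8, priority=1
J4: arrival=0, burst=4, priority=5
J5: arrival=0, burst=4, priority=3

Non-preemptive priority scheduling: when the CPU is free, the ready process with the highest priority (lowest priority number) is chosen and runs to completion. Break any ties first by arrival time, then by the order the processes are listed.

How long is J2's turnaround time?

Schedule: | J3 0-8 | J1 8-9 | J5 9-13 | J2 13-23 | J4 23-27 |
Completion: J1=9  J2=23  J3=8  J4=27  J5=13
Turnaround (C−A): J1=9  J2=23  J3=8  J4=27  J5=13
Turnaround(J2) = completion − arrival = 23 − 0 = 23

23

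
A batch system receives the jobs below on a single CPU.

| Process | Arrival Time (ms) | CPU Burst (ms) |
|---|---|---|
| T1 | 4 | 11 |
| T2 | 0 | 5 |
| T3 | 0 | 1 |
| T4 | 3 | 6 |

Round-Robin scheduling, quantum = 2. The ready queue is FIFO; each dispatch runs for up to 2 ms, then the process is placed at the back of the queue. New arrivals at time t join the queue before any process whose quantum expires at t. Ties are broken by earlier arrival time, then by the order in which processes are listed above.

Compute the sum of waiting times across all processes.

Timeline: | T2 0-2 | T3 2-3 | T2 3-5 | T4 5-7 | T1 7-9 | T2 9-10 | T4 10-12 | T1 12-14 | T4 14-16 | T1 16-23 |
Completion: T1=23  T2=10  T3=3  T4=16
Turnaround (C−A): T1=19  T2=10  T3=3  T4=13
Waiting = turnaround − burst: T1=8, T2=5, T3=2, T4=7
Total waiting = 8 + 5 + 2 + 7 = 22

22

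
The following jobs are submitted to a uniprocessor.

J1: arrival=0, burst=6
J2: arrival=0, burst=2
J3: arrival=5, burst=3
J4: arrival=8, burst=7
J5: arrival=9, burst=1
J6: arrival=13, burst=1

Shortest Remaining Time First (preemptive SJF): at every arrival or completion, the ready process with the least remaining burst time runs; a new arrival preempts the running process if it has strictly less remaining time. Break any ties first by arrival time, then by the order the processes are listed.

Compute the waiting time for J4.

5

Gantt: | J2 0-2 | J1 2-8 | J3 8-9 | J5 9-10 | J3 10-12 | J4 12-13 | J6 13-14 | J4 14-20 |
Completion: J1=8  J2=2  J3=12  J4=20  J5=10  J6=14
Turnaround (C−A): J1=8  J2=2  J3=7  J4=12  J5=1  J6=1
Waiting(J4) = turnaround − burst = 12 − 7 = 5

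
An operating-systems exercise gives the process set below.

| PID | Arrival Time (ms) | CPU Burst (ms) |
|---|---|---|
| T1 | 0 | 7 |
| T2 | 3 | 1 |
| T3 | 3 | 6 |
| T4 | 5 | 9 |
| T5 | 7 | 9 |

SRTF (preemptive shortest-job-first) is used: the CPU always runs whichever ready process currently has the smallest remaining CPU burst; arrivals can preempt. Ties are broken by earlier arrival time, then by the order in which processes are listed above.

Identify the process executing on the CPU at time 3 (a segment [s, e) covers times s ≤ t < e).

Schedule: | T1 0-3 | T2 3-4 | T1 4-8 | T3 8-14 | T4 14-23 | T5 23-32 |
Completion: T1=8  T2=4  T3=14  T4=23  T5=32
Turnaround (C−A): T1=8  T2=1  T3=11  T4=18  T5=25

T2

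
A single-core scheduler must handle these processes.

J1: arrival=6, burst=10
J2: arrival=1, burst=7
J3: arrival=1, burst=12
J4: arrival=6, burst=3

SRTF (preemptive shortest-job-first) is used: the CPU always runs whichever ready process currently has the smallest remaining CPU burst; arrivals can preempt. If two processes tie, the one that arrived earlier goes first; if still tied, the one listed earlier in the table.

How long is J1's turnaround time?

15

Gantt: | idle 0-1 | J2 1-8 | J4 8-11 | J1 11-21 | J3 21-33 |
Completion: J1=21  J2=8  J3=33  J4=11
Turnaround (C−A): J1=15  J2=7  J3=32  J4=5
Turnaround(J1) = completion − arrival = 21 − 6 = 15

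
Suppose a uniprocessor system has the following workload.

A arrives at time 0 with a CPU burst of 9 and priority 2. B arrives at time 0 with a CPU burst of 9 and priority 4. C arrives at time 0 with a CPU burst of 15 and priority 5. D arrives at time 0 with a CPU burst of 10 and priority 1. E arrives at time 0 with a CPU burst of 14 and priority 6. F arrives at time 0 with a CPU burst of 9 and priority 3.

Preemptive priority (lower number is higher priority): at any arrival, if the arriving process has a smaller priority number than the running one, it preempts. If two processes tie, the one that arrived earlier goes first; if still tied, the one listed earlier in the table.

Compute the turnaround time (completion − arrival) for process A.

Schedule: | D 0-10 | A 10-19 | F 19-28 | B 28-37 | C 37-52 | E 52-66 |
Completion: A=19  B=37  C=52  D=10  E=66  F=28
Turnaround(A) = completion − arrival = 19 − 0 = 19

19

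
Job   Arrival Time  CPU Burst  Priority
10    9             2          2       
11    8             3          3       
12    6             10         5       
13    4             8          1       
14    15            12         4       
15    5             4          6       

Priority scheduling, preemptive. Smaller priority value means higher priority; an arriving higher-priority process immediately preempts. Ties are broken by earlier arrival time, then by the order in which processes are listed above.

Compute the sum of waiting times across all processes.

Timeline: | idle 0-4 | 13 4-12 | 10 12-14 | 11 14-17 | 14 17-29 | 12 29-39 | 15 39-43 |
Completion: 10=14  11=17  12=39  13=12  14=29  15=43
Turnaround (C−A): 10=5  11=9  12=33  13=8  14=14  15=38
Waiting = turnaround − burst: 10=3, 11=6, 12=23, 13=0, 14=2, 15=34
Total waiting = 3 + 6 + 23 + 0 + 2 + 34 = 68

68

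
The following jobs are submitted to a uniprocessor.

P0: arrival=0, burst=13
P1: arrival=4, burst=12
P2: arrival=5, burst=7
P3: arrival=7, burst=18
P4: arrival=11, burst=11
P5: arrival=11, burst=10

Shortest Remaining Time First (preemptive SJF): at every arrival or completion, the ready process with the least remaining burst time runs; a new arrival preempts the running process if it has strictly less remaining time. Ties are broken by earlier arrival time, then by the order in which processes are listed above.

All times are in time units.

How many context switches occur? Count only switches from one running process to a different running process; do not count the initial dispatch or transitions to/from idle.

Schedule: | P0 0-5 | P2 5-12 | P0 12-20 | P5 20-30 | P4 30-41 | P1 41-53 | P3 53-71 |
Completion: P0=20  P1=53  P2=12  P3=71  P4=41  P5=30

6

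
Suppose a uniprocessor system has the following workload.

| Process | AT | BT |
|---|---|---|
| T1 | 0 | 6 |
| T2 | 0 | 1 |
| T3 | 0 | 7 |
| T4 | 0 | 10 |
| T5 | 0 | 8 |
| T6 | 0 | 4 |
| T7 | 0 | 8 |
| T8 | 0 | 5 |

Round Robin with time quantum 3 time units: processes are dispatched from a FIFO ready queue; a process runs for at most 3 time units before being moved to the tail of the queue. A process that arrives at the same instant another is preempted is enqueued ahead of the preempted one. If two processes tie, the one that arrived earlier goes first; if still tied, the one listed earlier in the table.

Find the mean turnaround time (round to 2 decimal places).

36.00

Gantt: | T1 0-3 | T2 3-4 | T3 4-7 | T4 7-10 | T5 10-13 | T6 13-16 | T7 16-19 | T8 19-22 | T1 22-25 | T3 25-28 | T4 28-31 | T5 31-34 | T6 34-35 | T7 35-38 | T8 38-40 | T3 40-41 | T4 41-44 | T5 44-46 | T7 46-48 | T4 48-49 |
Completion: T1=25  T2=4  T3=41  T4=49  T5=46  T6=35  T7=48  T8=40
Turnaround times: T1=25, T2=4, T3=41, T4=49, T5=46, T6=35, T7=48, T8=40
Average turnaround = (25+4+41+49+46+35+48+40) / 8 = 288/8 = 36.00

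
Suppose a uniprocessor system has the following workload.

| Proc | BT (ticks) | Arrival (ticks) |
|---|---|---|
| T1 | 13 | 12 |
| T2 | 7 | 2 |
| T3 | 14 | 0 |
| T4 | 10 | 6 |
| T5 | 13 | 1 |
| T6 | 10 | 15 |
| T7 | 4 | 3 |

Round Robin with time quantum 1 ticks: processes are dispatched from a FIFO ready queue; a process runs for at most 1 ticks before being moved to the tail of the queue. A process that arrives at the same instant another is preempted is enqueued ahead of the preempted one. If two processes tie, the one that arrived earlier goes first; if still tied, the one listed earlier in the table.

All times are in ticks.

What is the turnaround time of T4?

Gantt: | T3 0-1 | T5 1-2 | T3 2-3 | T2 3-4 | T5 4-5 | T7 5-6 | T3 6-7 | T2 7-8 | T5 8-9 | T4 9-10 | T7 10-11 | T3 11-12 | T2 12-13 | T5 13-14 | T4 14-15 | T7 15-16 | T1 16-17 | T3 17-18 | T2 18-19 | T5 19-20 | T6 20-21 | T4 21-22 | T7 22-23 | T1 23-24 | T3 24-25 | T2 25-26 | T5 26-27 | T6 27-28 | T4 28-29 | T1 29-30 | T3 30-31 | T2 31-32 | T5 32-33 | T6 33-34 | T4 34-35 | T1 35-36 | T3 36-37 | T2 37-38 | T5 38-39 | T6 39-40 | T4 40-41 | T1 41-42 | T3 42-43 | T5 43-44 | T6 44-45 | T4 45-46 | T1 46-47 | T3 47-48 | T5 48-49 | T6 49-50 | T4 50-51 | T1 51-52 | T3 52-53 | T5 53-54 | T6 54-55 | T4 55-56 | T1 56-57 | T3 57-58 | T5 58-59 | T6 59-60 | T4 60-61 | T1 61-62 | T3 62-63 | T5 63-64 | T6 64-65 | T1 65-66 | T3 66-67 | T6 67-68 | T1 68-71 |
Completion: T1=71  T2=38  T3=67  T4=61  T5=64  T6=68  T7=23
Turnaround(T4) = completion − arrival = 61 − 6 = 55

55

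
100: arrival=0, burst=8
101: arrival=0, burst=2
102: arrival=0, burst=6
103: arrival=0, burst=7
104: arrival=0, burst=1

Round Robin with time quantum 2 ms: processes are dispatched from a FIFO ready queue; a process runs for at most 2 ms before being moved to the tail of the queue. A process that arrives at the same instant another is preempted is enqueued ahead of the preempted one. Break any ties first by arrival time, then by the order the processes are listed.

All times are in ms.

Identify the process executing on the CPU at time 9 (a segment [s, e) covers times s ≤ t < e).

Gantt: | 100 0-2 | 101 2-4 | 102 4-6 | 103 6-8 | 104 8-9 | 100 9-11 | 102 11-13 | 103 13-15 | 100 15-17 | 102 17-19 | 103 19-21 | 100 21-23 | 103 23-24 |
Completion: 100=23  101=4  102=19  103=24  104=9

100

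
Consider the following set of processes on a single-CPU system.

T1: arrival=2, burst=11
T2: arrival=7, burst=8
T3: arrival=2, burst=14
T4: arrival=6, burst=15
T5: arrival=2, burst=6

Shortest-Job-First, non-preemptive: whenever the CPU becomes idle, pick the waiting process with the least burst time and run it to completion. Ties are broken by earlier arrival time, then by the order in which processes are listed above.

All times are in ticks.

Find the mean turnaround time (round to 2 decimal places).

Schedule: | idle 0-2 | T5 2-8 | T2 8-16 | T1 16-27 | T3 27-41 | T4 41-56 |
Completion: T1=27  T2=16  T3=41  T4=56  T5=8
Turnaround times: T1=25, T2=9, T3=39, T4=50, T5=6
Average turnaround = (25+9+39+50+6) / 5 = 129/5 = 25.80

25.80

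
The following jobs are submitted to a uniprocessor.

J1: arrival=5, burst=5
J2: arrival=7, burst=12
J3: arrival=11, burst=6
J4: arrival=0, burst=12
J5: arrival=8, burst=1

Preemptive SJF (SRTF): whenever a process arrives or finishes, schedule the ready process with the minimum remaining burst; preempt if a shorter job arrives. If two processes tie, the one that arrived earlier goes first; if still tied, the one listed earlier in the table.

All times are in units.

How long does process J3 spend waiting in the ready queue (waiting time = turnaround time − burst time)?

0

Timeline: | J4 0-5 | J1 5-8 | J5 8-9 | J1 9-11 | J3 11-17 | J4 17-24 | J2 24-36 |
Completion: J1=11  J2=36  J3=17  J4=24  J5=9
Turnaround (C−A): J1=6  J2=29  J3=6  J4=24  J5=1
Waiting(J3) = turnaround − burst = 6 − 6 = 0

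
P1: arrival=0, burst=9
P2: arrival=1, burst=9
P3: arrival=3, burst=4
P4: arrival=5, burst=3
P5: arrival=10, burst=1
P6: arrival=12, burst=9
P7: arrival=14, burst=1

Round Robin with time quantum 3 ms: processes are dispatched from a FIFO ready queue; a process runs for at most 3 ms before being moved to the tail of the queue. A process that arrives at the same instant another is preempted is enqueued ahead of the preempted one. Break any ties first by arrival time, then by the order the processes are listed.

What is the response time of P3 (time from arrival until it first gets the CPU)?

3

Timeline: | P1 0-3 | P2 3-6 | P3 6-9 | P1 9-12 | P4 12-15 | P2 15-18 | P3 18-19 | P5 19-20 | P6 20-23 | P1 23-26 | P7 26-27 | P2 27-30 | P6 30-36 |
Completion: P1=26  P2=30  P3=19  P4=15  P5=20  P6=36  P7=27
Turnaround (C−A): P1=26  P2=29  P3=16  P4=10  P5=10  P6=24  P7=13
Response(P3) = first start − arrival = 6 − 3 = 3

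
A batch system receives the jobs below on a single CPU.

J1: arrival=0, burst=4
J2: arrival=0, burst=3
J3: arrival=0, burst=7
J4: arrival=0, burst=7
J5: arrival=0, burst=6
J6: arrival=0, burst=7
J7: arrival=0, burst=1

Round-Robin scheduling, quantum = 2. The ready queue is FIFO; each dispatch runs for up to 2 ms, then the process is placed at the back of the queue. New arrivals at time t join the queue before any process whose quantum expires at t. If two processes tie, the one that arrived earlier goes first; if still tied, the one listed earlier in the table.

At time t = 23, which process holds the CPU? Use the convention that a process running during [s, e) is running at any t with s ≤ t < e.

Schedule: | J1 0-2 | J2 2-4 | J3 4-6 | J4 6-8 | J5 8-10 | J6 10-12 | J7 12-13 | J1 13-15 | J2 15-16 | J3 16-18 | J4 18-20 | J5 20-22 | J6 22-24 | J3 24-26 | J4 26-28 | J5 28-30 | J6 30-32 | J3 32-33 | J4 33-34 | J6 34-35 |
Completion: J1=15  J2=16  J3=33  J4=34  J5=30  J6=35  J7=13

J6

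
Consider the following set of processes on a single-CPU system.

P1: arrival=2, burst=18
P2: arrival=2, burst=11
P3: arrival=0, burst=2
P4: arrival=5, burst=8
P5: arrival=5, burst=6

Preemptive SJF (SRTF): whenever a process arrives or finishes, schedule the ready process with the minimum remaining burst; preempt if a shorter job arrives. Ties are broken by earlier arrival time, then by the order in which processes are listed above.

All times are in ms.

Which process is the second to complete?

P5

Gantt: | P3 0-2 | P2 2-5 | P5 5-11 | P2 11-19 | P4 19-27 | P1 27-45 |
Completion: P1=45  P2=19  P3=2  P4=27  P5=11
Turnaround (C−A): P1=43  P2=17  P3=2  P4=22  P5=6
Finish order: P3 → P5 → P2 → P4 → P1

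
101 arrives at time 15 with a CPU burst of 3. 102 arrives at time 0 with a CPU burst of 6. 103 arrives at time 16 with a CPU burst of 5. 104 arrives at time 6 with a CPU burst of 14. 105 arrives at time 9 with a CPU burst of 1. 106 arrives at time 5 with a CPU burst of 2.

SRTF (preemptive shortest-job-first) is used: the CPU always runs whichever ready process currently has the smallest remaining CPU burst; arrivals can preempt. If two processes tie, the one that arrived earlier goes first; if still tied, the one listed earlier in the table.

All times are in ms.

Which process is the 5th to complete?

Timeline: | 102 0-6 | 106 6-8 | 104 8-9 | 105 9-10 | 104 10-15 | 101 15-18 | 103 18-23 | 104 23-31 |
Completion: 101=18  102=6  103=23  104=31  105=10  106=8
Finish order: 102 → 106 → 105 → 101 → 103 → 104

103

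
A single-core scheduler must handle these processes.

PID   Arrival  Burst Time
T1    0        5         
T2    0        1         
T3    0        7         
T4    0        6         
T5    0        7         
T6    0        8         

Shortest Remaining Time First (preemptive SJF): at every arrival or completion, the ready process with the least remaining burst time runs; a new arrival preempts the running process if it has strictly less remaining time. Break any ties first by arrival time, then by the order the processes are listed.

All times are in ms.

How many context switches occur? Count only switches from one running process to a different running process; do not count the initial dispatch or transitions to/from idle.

Timeline: | T2 0-1 | T1 1-6 | T4 6-12 | T3 12-19 | T5 19-26 | T6 26-34 |
Completion: T1=6  T2=1  T3=19  T4=12  T5=26  T6=34
Turnaround (C−A): T1=6  T2=1  T3=19  T4=12  T5=26  T6=34

5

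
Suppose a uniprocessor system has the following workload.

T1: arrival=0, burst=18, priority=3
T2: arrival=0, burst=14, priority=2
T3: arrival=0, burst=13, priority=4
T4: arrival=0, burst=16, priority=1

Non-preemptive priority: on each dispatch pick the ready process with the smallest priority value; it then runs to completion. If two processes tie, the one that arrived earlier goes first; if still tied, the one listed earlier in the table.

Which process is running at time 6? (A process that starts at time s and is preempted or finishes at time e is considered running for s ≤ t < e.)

T4

Timeline: | T4 0-16 | T2 16-30 | T1 30-48 | T3 48-61 |
Completion: T1=48  T2=30  T3=61  T4=16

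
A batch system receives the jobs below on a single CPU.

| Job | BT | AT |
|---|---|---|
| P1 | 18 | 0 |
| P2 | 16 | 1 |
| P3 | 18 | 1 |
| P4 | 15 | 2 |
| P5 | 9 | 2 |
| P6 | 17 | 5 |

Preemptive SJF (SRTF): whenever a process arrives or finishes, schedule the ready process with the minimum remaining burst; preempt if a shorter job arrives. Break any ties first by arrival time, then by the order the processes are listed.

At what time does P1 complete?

58

Gantt: | P1 0-1 | P2 1-2 | P5 2-11 | P2 11-26 | P4 26-41 | P1 41-58 | P6 58-75 | P3 75-93 |
Completion: P1=58  P2=26  P3=93  P4=41  P5=11  P6=75
Turnaround (C−A): P1=58  P2=25  P3=92  P4=39  P5=9  P6=70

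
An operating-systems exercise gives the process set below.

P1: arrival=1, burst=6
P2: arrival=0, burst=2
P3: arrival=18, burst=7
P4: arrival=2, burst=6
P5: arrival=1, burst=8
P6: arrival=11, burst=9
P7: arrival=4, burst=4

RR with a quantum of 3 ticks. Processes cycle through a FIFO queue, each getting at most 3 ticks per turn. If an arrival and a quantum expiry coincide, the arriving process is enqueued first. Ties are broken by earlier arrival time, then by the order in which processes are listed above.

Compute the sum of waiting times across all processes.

Schedule: | P2 0-2 | P1 2-5 | P5 5-8 | P4 8-11 | P7 11-14 | P1 14-17 | P5 17-20 | P6 20-23 | P4 23-26 | P7 26-27 | P3 27-30 | P5 30-32 | P6 32-35 | P3 35-38 | P6 38-41 | P3 41-42 |
Completion: P1=17  P2=2  P3=42  P4=26  P5=32  P6=41  P7=27
Waiting = turnaround − burst: P1=10, P2=0, P3=17, P4=18, P5=23, P6=21, P7=19
Total waiting = 10 + 0 + 17 + 18 + 23 + 21 + 19 = 108

108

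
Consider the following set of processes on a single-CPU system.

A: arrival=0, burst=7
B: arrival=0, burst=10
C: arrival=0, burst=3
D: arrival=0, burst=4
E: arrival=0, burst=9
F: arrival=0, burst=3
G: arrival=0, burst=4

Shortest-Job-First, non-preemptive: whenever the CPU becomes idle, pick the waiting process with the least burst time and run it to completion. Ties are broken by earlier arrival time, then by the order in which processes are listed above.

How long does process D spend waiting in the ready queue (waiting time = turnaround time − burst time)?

6

Schedule: | C 0-3 | F 3-6 | D 6-10 | G 10-14 | A 14-21 | E 21-30 | B 30-40 |
Completion: A=21  B=40  C=3  D=10  E=30  F=6  G=14
Waiting(D) = turnaround − burst = 10 − 4 = 6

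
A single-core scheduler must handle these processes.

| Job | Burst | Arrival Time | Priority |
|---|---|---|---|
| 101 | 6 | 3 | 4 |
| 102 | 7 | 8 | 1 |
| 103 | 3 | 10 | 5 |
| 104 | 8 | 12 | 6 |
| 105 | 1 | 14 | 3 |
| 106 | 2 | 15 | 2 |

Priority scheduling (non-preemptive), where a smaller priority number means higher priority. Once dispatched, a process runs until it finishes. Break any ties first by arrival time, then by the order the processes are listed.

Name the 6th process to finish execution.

104

Timeline: | idle 0-3 | 101 3-9 | 102 9-16 | 106 16-18 | 105 18-19 | 103 19-22 | 104 22-30 |
Completion: 101=9  102=16  103=22  104=30  105=19  106=18
Turnaround (C−A): 101=6  102=8  103=12  104=18  105=5  106=3
Finish order: 101 → 102 → 106 → 105 → 103 → 104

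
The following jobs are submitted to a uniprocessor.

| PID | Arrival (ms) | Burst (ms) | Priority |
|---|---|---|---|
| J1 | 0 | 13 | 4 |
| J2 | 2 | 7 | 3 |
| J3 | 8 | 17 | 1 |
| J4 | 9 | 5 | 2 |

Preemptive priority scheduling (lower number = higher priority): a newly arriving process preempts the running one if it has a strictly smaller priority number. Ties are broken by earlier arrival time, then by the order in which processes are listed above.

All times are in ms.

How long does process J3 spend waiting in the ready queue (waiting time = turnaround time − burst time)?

0

Timeline: | J1 0-2 | J2 2-8 | J3 8-25 | J4 25-30 | J2 30-31 | J1 31-42 |
Completion: J1=42  J2=31  J3=25  J4=30
Waiting(J3) = turnaround − burst = 17 − 17 = 0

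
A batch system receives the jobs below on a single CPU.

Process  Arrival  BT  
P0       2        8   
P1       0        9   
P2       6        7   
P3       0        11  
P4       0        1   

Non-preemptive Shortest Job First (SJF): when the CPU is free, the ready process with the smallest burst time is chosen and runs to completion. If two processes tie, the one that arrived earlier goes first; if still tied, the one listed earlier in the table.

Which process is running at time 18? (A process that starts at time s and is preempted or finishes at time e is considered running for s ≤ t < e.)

Schedule: | P4 0-1 | P1 1-10 | P2 10-17 | P0 17-25 | P3 25-36 |
Completion: P0=25  P1=10  P2=17  P3=36  P4=1
Turnaround (C−A): P0=23  P1=10  P2=11  P3=36  P4=1

P0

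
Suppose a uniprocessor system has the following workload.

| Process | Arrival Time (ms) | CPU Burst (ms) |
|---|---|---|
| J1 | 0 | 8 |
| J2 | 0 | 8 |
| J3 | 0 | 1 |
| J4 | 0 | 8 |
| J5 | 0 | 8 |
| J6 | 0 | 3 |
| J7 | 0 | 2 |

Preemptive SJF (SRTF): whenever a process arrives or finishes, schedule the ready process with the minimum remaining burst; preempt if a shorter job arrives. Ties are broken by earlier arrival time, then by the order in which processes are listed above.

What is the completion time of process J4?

Gantt: | J3 0-1 | J7 1-3 | J6 3-6 | J1 6-14 | J2 14-22 | J4 22-30 | J5 30-38 |
Completion: J1=14  J2=22  J3=1  J4=30  J5=38  J6=6  J7=3
Turnaround (C−A): J1=14  J2=22  J3=1  J4=30  J5=38  J6=6  J7=3

30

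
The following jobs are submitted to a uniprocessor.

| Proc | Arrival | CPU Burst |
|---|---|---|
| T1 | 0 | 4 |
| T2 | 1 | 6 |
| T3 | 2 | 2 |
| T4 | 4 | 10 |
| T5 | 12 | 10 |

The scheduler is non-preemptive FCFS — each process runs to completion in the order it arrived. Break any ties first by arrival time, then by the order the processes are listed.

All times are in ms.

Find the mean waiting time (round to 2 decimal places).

Schedule: | T1 0-4 | T2 4-10 | T3 10-12 | T4 12-22 | T5 22-32 |
Completion: T1=4  T2=10  T3=12  T4=22  T5=32
Turnaround (C−A): T1=4  T2=9  T3=10  T4=18  T5=20
Waiting times: T1=0, T2=3, T3=8, T4=8, T5=10
Average waiting = (0+3+8+8+10) / 5 = 29/5 = 5.80

5.80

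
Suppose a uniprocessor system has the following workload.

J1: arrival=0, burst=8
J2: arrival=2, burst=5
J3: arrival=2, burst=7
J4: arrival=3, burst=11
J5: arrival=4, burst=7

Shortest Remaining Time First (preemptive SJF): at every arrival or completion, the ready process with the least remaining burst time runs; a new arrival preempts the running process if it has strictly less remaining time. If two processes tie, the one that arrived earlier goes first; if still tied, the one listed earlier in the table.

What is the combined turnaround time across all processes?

94

Timeline: | J1 0-2 | J2 2-7 | J1 7-13 | J3 13-20 | J5 20-27 | J4 27-38 |
Completion: J1=13  J2=7  J3=20  J4=38  J5=27
Turnaround (C−A): J1=13  J2=5  J3=18  J4=35  J5=23
Turnaround = completion − arrival: J1=13, J2=5, J3=18, J4=35, J5=23
Total turnaround = 13 + 5 + 18 + 35 + 23 = 94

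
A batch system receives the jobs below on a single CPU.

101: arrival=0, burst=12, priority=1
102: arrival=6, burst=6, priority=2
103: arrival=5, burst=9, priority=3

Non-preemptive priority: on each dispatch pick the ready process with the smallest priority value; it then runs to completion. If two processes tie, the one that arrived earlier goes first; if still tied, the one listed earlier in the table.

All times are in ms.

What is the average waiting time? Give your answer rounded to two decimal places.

Gantt: | 101 0-12 | 102 12-18 | 103 18-27 |
Completion: 101=12  102=18  103=27
Waiting times: 101=0, 102=6, 103=13
Average waiting = (0+6+13) / 3 = 19/3 = 6.33

6.33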